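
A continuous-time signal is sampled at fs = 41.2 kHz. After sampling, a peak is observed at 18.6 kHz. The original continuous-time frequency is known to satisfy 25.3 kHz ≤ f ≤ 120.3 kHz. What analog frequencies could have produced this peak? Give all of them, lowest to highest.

59.8 kHz, 63.8 kHz, 101 kHz, 105 kHz

Frequencies that alias to 18.6 kHz are k·fs ± 18.6 kHz for integer k ≥ 0.
k=0: 18.6 kHz.
k=1: 22.6 kHz, 59.8 kHz.
k=2: 63.8 kHz, 101 kHz.
k=3: 105 kHz, 142.2 kHz.
k=4: 146.2 kHz, 183.4 kHz.
Within [25.3 kHz, 120.3 kHz]: 59.8 kHz, 63.8 kHz, 101 kHz, 105 kHz.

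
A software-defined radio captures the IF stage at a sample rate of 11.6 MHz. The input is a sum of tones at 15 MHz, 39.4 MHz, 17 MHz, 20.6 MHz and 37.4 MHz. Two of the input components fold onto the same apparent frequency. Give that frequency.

2.6 MHz

fs/2 = 5.8 MHz.
15 MHz mod fs = 3.4 MHz.
3.4 MHz ≤ fs/2 = 5.8 MHz, appears at 3.4 MHz.
39.4 MHz mod fs = 4.6 MHz.
4.6 MHz ≤ fs/2 = 5.8 MHz, appears at 4.6 MHz.
17 MHz mod fs = 5.4 MHz.
5.4 MHz ≤ fs/2 = 5.8 MHz, appears at 5.4 MHz.
20.6 MHz mod fs = 9 MHz.
9 MHz > fs/2 = 5.8 MHz, folds to fs − 9 MHz = 2.6 MHz.
37.4 MHz mod fs = 2.6 MHz.
2.6 MHz ≤ fs/2 = 5.8 MHz, appears at 2.6 MHz.
20.6 MHz and 37.4 MHz both map to 2.6 MHz.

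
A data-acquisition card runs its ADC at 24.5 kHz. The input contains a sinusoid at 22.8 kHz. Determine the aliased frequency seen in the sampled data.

22.8 kHz > fs/2 = 12.25 kHz, folds to fs − 22.8 kHz = 1.7 kHz.

1.7 kHz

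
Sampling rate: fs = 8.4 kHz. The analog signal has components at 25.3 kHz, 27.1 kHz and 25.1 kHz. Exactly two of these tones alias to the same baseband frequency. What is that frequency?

fs/2 = 4.2 kHz.
25.3 kHz mod fs = 0.1 kHz.
0.1 kHz ≤ fs/2 = 4.2 kHz, appears at 0.1 kHz.
27.1 kHz mod fs = 1.9 kHz.
1.9 kHz ≤ fs/2 = 4.2 kHz, appears at 1.9 kHz.
25.1 kHz mod fs = 8.3 kHz.
8.3 kHz > fs/2 = 4.2 kHz, folds to fs − 8.3 kHz = 0.1 kHz.
25.1 kHz and 25.3 kHz both map to 0.1 kHz.

0.1 kHz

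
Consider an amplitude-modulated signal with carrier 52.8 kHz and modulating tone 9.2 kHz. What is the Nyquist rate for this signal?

124 kHz

AM sidebands sit at fc ± fm = 43.6 kHz and 62 kHz.
Highest-frequency component: 62 kHz.
Nyquist rate = 2 × 62 kHz = 124 kHz.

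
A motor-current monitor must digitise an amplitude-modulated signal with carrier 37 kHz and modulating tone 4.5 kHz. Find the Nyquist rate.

AM sidebands sit at fc ± fm = 32.5 kHz and 41.5 kHz.
Highest-frequency component: 41.5 kHz.
Nyquist rate = 2 × 41.5 kHz = 83 kHz.

83 kHz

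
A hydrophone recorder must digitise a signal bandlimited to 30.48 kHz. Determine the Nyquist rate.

Nyquist rate = 2 × 30.48 kHz = 60.96 kHz.

60.96 kHz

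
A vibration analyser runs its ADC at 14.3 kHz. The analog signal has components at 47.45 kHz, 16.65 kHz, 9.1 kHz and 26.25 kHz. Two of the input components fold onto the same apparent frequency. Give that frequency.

2.35 kHz

fs/2 = 7.15 kHz.
47.45 kHz mod fs = 4.55 kHz.
4.55 kHz ≤ fs/2 = 7.15 kHz, appears at 4.55 kHz.
16.65 kHz mod fs = 2.35 kHz.
2.35 kHz ≤ fs/2 = 7.15 kHz, appears at 2.35 kHz.
9.1 kHz > fs/2 = 7.15 kHz, folds to fs − 9.1 kHz = 5.2 kHz.
26.25 kHz mod fs = 11.95 kHz.
11.95 kHz > fs/2 = 7.15 kHz, folds to fs − 11.95 kHz = 2.35 kHz.
16.65 kHz and 26.25 kHz both map to 2.35 kHz.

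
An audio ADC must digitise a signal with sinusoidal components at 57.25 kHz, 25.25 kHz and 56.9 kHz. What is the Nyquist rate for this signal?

114.5 kHz

Highest-frequency component: 57.25 kHz.
Nyquist rate = 2 × 57.25 kHz = 114.5 kHz.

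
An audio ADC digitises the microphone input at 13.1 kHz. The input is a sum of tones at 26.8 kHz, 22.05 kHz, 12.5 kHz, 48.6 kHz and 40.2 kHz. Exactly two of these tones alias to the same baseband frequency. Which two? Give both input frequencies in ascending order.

12.5 kHz, 26.8 kHz

fs/2 = 6.55 kHz.
26.8 kHz mod fs = 0.6 kHz.
0.6 kHz ≤ fs/2 = 6.55 kHz, appears at 0.6 kHz.
22.05 kHz mod fs = 8.95 kHz.
8.95 kHz > fs/2 = 6.55 kHz, folds to fs − 8.95 kHz = 4.15 kHz.
12.5 kHz > fs/2 = 6.55 kHz, folds to fs − 12.5 kHz = 0.6 kHz.
48.6 kHz mod fs = 9.3 kHz.
9.3 kHz > fs/2 = 6.55 kHz, folds to fs − 9.3 kHz = 3.8 kHz.
40.2 kHz mod fs = 0.9 kHz.
0.9 kHz ≤ fs/2 = 6.55 kHz, appears at 0.9 kHz.
12.5 kHz and 26.8 kHz both map to 0.6 kHz.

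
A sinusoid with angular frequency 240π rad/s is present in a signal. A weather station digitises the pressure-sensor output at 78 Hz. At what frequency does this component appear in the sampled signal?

36 Hz

ω = 240π rad/s → f = ω/(2π) = 120 Hz.
120 Hz mod fs = 42 Hz.
42 Hz > fs/2 = 39 Hz, folds to fs − 42 Hz = 36 Hz.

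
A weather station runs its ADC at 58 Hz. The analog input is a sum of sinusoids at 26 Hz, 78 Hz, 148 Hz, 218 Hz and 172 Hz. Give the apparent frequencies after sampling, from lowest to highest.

fs/2 = 29 Hz.
26 Hz ≤ fs/2 = 29 Hz, passes unchanged.
78 Hz mod fs = 20 Hz.
20 Hz ≤ fs/2 = 29 Hz, appears at 20 Hz.
148 Hz mod fs = 32 Hz.
32 Hz > fs/2 = 29 Hz, folds to fs − 32 Hz = 26 Hz.
218 Hz mod fs = 44 Hz.
44 Hz > fs/2 = 29 Hz, folds to fs − 44 Hz = 14 Hz.
172 Hz mod fs = 56 Hz.
56 Hz > fs/2 = 29 Hz, folds to fs − 56 Hz = 2 Hz.
Distinct values: {2 Hz, 14 Hz, 20 Hz, 26 Hz}.

2 Hz, 14 Hz, 20 Hz, 26 Hz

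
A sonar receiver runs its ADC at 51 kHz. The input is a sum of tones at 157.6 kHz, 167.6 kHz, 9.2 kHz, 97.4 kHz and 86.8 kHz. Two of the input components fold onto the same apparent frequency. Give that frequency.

fs/2 = 25.5 kHz.
157.6 kHz mod fs = 4.6 kHz.
4.6 kHz ≤ fs/2 = 25.5 kHz, appears at 4.6 kHz.
167.6 kHz mod fs = 14.6 kHz.
14.6 kHz ≤ fs/2 = 25.5 kHz, appears at 14.6 kHz.
9.2 kHz ≤ fs/2 = 25.5 kHz, passes unchanged.
97.4 kHz mod fs = 46.4 kHz.
46.4 kHz > fs/2 = 25.5 kHz, folds to fs − 46.4 kHz = 4.6 kHz.
86.8 kHz mod fs = 35.8 kHz.
35.8 kHz > fs/2 = 25.5 kHz, folds to fs − 35.8 kHz = 15.2 kHz.
97.4 kHz and 157.6 kHz both map to 4.6 kHz.

4.6 kHz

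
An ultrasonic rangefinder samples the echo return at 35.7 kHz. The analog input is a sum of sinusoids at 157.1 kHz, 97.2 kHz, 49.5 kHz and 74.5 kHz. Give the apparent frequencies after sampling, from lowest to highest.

3.1 kHz, 9.9 kHz, 13.8 kHz, 14.3 kHz

fs/2 = 17.85 kHz.
157.1 kHz mod fs = 14.3 kHz.
14.3 kHz ≤ fs/2 = 17.85 kHz, appears at 14.3 kHz.
97.2 kHz mod fs = 25.8 kHz.
25.8 kHz > fs/2 = 17.85 kHz, folds to fs − 25.8 kHz = 9.9 kHz.
49.5 kHz mod fs = 13.8 kHz.
13.8 kHz ≤ fs/2 = 17.85 kHz, appears at 13.8 kHz.
74.5 kHz mod fs = 3.1 kHz.
3.1 kHz ≤ fs/2 = 17.85 kHz, appears at 3.1 kHz.
Distinct values: {3.1 kHz, 9.9 kHz, 13.8 kHz, 14.3 kHz}.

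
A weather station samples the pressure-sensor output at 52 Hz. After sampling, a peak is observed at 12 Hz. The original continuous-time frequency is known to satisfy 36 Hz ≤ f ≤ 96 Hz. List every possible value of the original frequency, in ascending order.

40 Hz, 64 Hz, 92 Hz

Frequencies that alias to 12 Hz are k·fs ± 12 Hz for integer k ≥ 0.
k=0: 12 Hz.
k=1: 40 Hz, 64 Hz.
k=2: 92 Hz, 116 Hz.
k=3: 144 Hz, 168 Hz.
Within [36 Hz, 96 Hz]: 40 Hz, 64 Hz, 92 Hz.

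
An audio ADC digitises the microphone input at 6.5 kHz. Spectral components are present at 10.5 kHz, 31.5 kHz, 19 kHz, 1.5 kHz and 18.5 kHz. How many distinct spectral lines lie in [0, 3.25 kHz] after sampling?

fs/2 = 3.25 kHz.
10.5 kHz mod fs = 4 kHz.
4 kHz > fs/2 = 3.25 kHz, folds to fs − 4 kHz = 2.5 kHz.
31.5 kHz mod fs = 5.5 kHz.
5.5 kHz > fs/2 = 3.25 kHz, folds to fs − 5.5 kHz = 1 kHz.
19 kHz mod fs = 6 kHz.
6 kHz > fs/2 = 3.25 kHz, folds to fs − 6 kHz = 0.5 kHz.
1.5 kHz ≤ fs/2 = 3.25 kHz, passes unchanged.
18.5 kHz mod fs = 5.5 kHz.
5.5 kHz > fs/2 = 3.25 kHz, folds to fs − 5.5 kHz = 1 kHz.
Distinct values: {0.5 kHz, 1 kHz, 1.5 kHz, 2.5 kHz} → 4.

4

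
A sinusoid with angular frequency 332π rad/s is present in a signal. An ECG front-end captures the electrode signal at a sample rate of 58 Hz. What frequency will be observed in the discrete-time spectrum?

ω = 332π rad/s → f = ω/(2π) = 166 Hz.
166 Hz mod fs = 50 Hz.
50 Hz > fs/2 = 29 Hz, folds to fs − 50 Hz = 8 Hz.

8 Hz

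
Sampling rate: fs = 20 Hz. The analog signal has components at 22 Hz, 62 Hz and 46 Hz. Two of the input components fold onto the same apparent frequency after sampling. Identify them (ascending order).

fs/2 = 10 Hz.
22 Hz mod fs = 2 Hz.
2 Hz ≤ fs/2 = 10 Hz, appears at 2 Hz.
62 Hz mod fs = 2 Hz.
2 Hz ≤ fs/2 = 10 Hz, appears at 2 Hz.
46 Hz mod fs = 6 Hz.
6 Hz ≤ fs/2 = 10 Hz, appears at 6 Hz.
22 Hz and 62 Hz both map to 2 Hz.

22 Hz, 62 Hz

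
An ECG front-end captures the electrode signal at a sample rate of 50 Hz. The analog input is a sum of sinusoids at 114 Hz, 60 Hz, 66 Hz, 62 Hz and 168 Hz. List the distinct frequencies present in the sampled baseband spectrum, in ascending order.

10 Hz, 12 Hz, 14 Hz, 16 Hz, 18 Hz

fs/2 = 25 Hz.
114 Hz mod fs = 14 Hz.
14 Hz ≤ fs/2 = 25 Hz, appears at 14 Hz.
60 Hz mod fs = 10 Hz.
10 Hz ≤ fs/2 = 25 Hz, appears at 10 Hz.
66 Hz mod fs = 16 Hz.
16 Hz ≤ fs/2 = 25 Hz, appears at 16 Hz.
62 Hz mod fs = 12 Hz.
12 Hz ≤ fs/2 = 25 Hz, appears at 12 Hz.
168 Hz mod fs = 18 Hz.
18 Hz ≤ fs/2 = 25 Hz, appears at 18 Hz.
Distinct values: {10 Hz, 12 Hz, 14 Hz, 16 Hz, 18 Hz}.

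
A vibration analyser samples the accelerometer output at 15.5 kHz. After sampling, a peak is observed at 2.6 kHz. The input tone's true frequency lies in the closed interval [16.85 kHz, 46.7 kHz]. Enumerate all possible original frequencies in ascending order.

Frequencies that alias to 2.6 kHz are k·fs ± 2.6 kHz for integer k ≥ 0.
k=0: 2.6 kHz.
k=1: 12.9 kHz, 18.1 kHz.
k=2: 28.4 kHz, 33.6 kHz.
k=3: 43.9 kHz, 49.1 kHz.
k=4: 59.4 kHz, 64.6 kHz.
Within [16.85 kHz, 46.7 kHz]: 18.1 kHz, 28.4 kHz, 33.6 kHz, 43.9 kHz.

18.1 kHz, 28.4 kHz, 33.6 kHz, 43.9 kHz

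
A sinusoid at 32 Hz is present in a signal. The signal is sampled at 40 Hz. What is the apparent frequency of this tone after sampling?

32 Hz > fs/2 = 20 Hz, folds to fs − 32 Hz = 8 Hz.

8 Hz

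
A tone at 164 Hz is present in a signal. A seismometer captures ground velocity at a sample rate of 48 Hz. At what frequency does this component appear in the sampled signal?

164 Hz mod fs = 20 Hz.
20 Hz ≤ fs/2 = 24 Hz, appears at 20 Hz.

20 Hz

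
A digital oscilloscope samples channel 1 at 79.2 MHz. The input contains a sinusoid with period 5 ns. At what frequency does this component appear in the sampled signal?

37.6 MHz

T = 5 ns → f = 1/T = 200 MHz.
200 MHz mod fs = 41.6 MHz.
41.6 MHz > fs/2 = 39.6 MHz, folds to fs − 41.6 MHz = 37.6 MHz.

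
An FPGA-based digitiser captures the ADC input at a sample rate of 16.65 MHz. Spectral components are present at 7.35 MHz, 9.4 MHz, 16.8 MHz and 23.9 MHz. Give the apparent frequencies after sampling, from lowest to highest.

fs/2 = 8.325 MHz.
7.35 MHz ≤ fs/2 = 8.325 MHz, passes unchanged.
9.4 MHz > fs/2 = 8.325 MHz, folds to fs − 9.4 MHz = 7.25 MHz.
16.8 MHz mod fs = 0.15 MHz.
0.15 MHz ≤ fs/2 = 8.325 MHz, appears at 0.15 MHz.
23.9 MHz mod fs = 7.25 MHz.
7.25 MHz ≤ fs/2 = 8.325 MHz, appears at 7.25 MHz.
Distinct values: {0.15 MHz, 7.25 MHz, 7.35 MHz}.

0.15 MHz, 7.25 MHz, 7.35 MHz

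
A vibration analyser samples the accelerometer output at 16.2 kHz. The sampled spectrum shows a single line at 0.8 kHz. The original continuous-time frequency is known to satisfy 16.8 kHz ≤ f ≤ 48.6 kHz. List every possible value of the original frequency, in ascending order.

Frequencies that alias to 0.8 kHz are k·fs ± 0.8 kHz for integer k ≥ 0.
k=0: 0.8 kHz.
k=1: 15.4 kHz, 17 kHz.
k=2: 31.6 kHz, 33.2 kHz.
k=3: 47.8 kHz, 49.4 kHz.
k=4: 64 kHz, 65.6 kHz.
Within [16.8 kHz, 48.6 kHz]: 17 kHz, 31.6 kHz, 33.2 kHz, 47.8 kHz.

17 kHz, 31.6 kHz, 33.2 kHz, 47.8 kHz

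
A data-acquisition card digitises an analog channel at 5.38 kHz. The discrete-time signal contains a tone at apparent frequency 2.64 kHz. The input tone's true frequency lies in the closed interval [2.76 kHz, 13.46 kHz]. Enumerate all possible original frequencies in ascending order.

Frequencies that alias to 2.64 kHz are k·fs ± 2.64 kHz for integer k ≥ 0.
k=0: 2.64 kHz.
k=1: 2.74 kHz, 8.02 kHz.
k=2: 8.12 kHz, 13.4 kHz.
k=3: 13.5 kHz, 18.78 kHz.
Within [2.76 kHz, 13.46 kHz]: 8.02 kHz, 8.12 kHz, 13.4 kHz.

8.02 kHz, 8.12 kHz, 13.4 kHz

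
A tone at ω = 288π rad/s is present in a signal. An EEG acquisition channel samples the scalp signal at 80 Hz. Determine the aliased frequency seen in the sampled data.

16 Hz

ω = 288π rad/s → f = ω/(2π) = 144 Hz.
144 Hz mod fs = 64 Hz.
64 Hz > fs/2 = 40 Hz, folds to fs − 64 Hz = 16 Hz.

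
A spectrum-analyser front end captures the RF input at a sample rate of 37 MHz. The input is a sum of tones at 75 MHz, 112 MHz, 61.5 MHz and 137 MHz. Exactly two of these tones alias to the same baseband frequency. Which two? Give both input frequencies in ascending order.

75 MHz, 112 MHz

fs/2 = 18.5 MHz.
75 MHz mod fs = 1 MHz.
1 MHz ≤ fs/2 = 18.5 MHz, appears at 1 MHz.
112 MHz mod fs = 1 MHz.
1 MHz ≤ fs/2 = 18.5 MHz, appears at 1 MHz.
61.5 MHz mod fs = 24.5 MHz.
24.5 MHz > fs/2 = 18.5 MHz, folds to fs − 24.5 MHz = 12.5 MHz.
137 MHz mod fs = 26 MHz.
26 MHz > fs/2 = 18.5 MHz, folds to fs − 26 MHz = 11 MHz.
75 MHz and 112 MHz both map to 1 MHz.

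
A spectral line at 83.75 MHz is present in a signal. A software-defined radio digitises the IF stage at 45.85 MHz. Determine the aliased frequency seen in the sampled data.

83.75 MHz mod fs = 37.9 MHz.
37.9 MHz > fs/2 = 22.925 MHz, folds to fs − 37.9 MHz = 7.95 MHz.

7.95 MHz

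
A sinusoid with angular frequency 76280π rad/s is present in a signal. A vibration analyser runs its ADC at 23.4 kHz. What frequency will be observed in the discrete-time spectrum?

8.66 kHz

ω = 76280π rad/s → f = ω/(2π) = 38140 Hz = 38.14 kHz.
38.14 kHz mod fs = 14.74 kHz.
14.74 kHz > fs/2 = 11.7 kHz, folds to fs − 14.74 kHz = 8.66 kHz.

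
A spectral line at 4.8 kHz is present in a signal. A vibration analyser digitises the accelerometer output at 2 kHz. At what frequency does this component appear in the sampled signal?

4.8 kHz mod fs = 0.8 kHz.
0.8 kHz ≤ fs/2 = 1 kHz, appears at 0.8 kHz.

0.8 kHz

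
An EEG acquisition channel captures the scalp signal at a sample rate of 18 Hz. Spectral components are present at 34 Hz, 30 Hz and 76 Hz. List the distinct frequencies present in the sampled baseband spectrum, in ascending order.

2 Hz, 4 Hz, 6 Hz

fs/2 = 9 Hz.
34 Hz mod fs = 16 Hz.
16 Hz > fs/2 = 9 Hz, folds to fs − 16 Hz = 2 Hz.
30 Hz mod fs = 12 Hz.
12 Hz > fs/2 = 9 Hz, folds to fs − 12 Hz = 6 Hz.
76 Hz mod fs = 4 Hz.
4 Hz ≤ fs/2 = 9 Hz, appears at 4 Hz.
Distinct values: {2 Hz, 4 Hz, 6 Hz}.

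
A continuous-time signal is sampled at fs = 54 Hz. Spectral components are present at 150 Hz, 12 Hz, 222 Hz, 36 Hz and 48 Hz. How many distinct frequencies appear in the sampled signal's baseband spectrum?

3

fs/2 = 27 Hz.
150 Hz mod fs = 42 Hz.
42 Hz > fs/2 = 27 Hz, folds to fs − 42 Hz = 12 Hz.
12 Hz ≤ fs/2 = 27 Hz, passes unchanged.
222 Hz mod fs = 6 Hz.
6 Hz ≤ fs/2 = 27 Hz, appears at 6 Hz.
36 Hz > fs/2 = 27 Hz, folds to fs − 36 Hz = 18 Hz.
48 Hz > fs/2 = 27 Hz, folds to fs − 48 Hz = 6 Hz.
Distinct values: {6 Hz, 12 Hz, 18 Hz} → 3.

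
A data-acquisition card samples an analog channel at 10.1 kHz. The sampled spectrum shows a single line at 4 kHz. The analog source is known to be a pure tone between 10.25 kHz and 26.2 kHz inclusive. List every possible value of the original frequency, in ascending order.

14.1 kHz, 16.2 kHz, 24.2 kHz

Frequencies that alias to 4 kHz are k·fs ± 4 kHz for integer k ≥ 0.
k=0: 4 kHz.
k=1: 6.1 kHz, 14.1 kHz.
k=2: 16.2 kHz, 24.2 kHz.
k=3: 26.3 kHz, 34.3 kHz.
Within [10.25 kHz, 26.2 kHz]: 14.1 kHz, 16.2 kHz, 24.2 kHz.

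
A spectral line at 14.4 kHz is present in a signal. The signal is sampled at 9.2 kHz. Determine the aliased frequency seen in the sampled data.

4 kHz

14.4 kHz mod fs = 5.2 kHz.
5.2 kHz > fs/2 = 4.6 kHz, folds to fs − 5.2 kHz = 4 kHz.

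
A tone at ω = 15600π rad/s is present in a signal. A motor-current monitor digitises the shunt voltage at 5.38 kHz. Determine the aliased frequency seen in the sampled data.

ω = 15600π rad/s → f = ω/(2π) = 7800 Hz = 7.8 kHz.
7.8 kHz mod fs = 2.42 kHz.
2.42 kHz ≤ fs/2 = 2.69 kHz, appears at 2.42 kHz.

2.42 kHz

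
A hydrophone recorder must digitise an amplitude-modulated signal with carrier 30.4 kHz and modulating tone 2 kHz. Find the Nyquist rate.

64.8 kHz

AM sidebands sit at fc ± fm = 28.4 kHz and 32.4 kHz.
Highest-frequency component: 32.4 kHz.
Nyquist rate = 2 × 32.4 kHz = 64.8 kHz.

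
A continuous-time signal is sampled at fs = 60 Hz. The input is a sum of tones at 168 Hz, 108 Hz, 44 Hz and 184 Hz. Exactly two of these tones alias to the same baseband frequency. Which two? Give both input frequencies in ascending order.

fs/2 = 30 Hz.
168 Hz mod fs = 48 Hz.
48 Hz > fs/2 = 30 Hz, folds to fs − 48 Hz = 12 Hz.
108 Hz mod fs = 48 Hz.
48 Hz > fs/2 = 30 Hz, folds to fs − 48 Hz = 12 Hz.
44 Hz > fs/2 = 30 Hz, folds to fs − 44 Hz = 16 Hz.
184 Hz mod fs = 4 Hz.
4 Hz ≤ fs/2 = 30 Hz, appears at 4 Hz.
108 Hz and 168 Hz both map to 12 Hz.

108 Hz, 168 Hz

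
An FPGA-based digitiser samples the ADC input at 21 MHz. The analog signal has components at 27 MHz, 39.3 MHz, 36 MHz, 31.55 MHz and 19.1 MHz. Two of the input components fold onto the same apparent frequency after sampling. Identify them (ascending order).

fs/2 = 10.5 MHz.
27 MHz mod fs = 6 MHz.
6 MHz ≤ fs/2 = 10.5 MHz, appears at 6 MHz.
39.3 MHz mod fs = 18.3 MHz.
18.3 MHz > fs/2 = 10.5 MHz, folds to fs − 18.3 MHz = 2.7 MHz.
36 MHz mod fs = 15 MHz.
15 MHz > fs/2 = 10.5 MHz, folds to fs − 15 MHz = 6 MHz.
31.55 MHz mod fs = 10.55 MHz.
10.55 MHz > fs/2 = 10.5 MHz, folds to fs − 10.55 MHz = 10.45 MHz.
19.1 MHz > fs/2 = 10.5 MHz, folds to fs − 19.1 MHz = 1.9 MHz.
27 MHz and 36 MHz both map to 6 MHz.

27 MHz, 36 MHz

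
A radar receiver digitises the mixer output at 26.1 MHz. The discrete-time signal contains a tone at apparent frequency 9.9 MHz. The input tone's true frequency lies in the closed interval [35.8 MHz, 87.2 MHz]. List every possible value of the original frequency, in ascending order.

36 MHz, 42.3 MHz, 62.1 MHz, 68.4 MHz

Frequencies that alias to 9.9 MHz are k·fs ± 9.9 MHz for integer k ≥ 0.
k=0: 9.9 MHz.
k=1: 16.2 MHz, 36 MHz.
k=2: 42.3 MHz, 62.1 MHz.
k=3: 68.4 MHz, 88.2 MHz.
k=4: 94.5 MHz, 114.3 MHz.
Within [35.8 MHz, 87.2 MHz]: 36 MHz, 42.3 MHz, 62.1 MHz, 68.4 MHz.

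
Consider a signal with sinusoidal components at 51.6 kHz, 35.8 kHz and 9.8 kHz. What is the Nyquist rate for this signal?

103.2 kHz

Highest-frequency component: 51.6 kHz.
Nyquist rate = 2 × 51.6 kHz = 103.2 kHz.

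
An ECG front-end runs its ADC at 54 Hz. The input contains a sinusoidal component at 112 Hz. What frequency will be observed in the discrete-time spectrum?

112 Hz mod fs = 4 Hz.
4 Hz ≤ fs/2 = 27 Hz, appears at 4 Hz.

4 Hz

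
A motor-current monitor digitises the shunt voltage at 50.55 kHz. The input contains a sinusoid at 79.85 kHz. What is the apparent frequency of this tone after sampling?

79.85 kHz mod fs = 29.3 kHz.
29.3 kHz > fs/2 = 25.275 kHz, folds to fs − 29.3 kHz = 21.25 kHz.

21.25 kHz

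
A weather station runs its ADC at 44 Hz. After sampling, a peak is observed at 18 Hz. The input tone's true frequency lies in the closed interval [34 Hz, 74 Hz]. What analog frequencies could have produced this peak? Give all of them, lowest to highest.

62 Hz, 70 Hz

Frequencies that alias to 18 Hz are k·fs ± 18 Hz for integer k ≥ 0.
k=0: 18 Hz.
k=1: 26 Hz, 62 Hz.
k=2: 70 Hz, 106 Hz.
k=3: 114 Hz, 150 Hz.
Within [34 Hz, 74 Hz]: 62 Hz, 70 Hz.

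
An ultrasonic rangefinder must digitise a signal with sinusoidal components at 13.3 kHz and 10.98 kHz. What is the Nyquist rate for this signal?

Highest-frequency component: 13.3 kHz.
Nyquist rate = 2 × 13.3 kHz = 26.6 kHz.

26.6 kHz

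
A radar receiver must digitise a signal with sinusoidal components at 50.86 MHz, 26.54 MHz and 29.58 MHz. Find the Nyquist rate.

Highest-frequency component: 50.86 MHz.
Nyquist rate = 2 × 50.86 MHz = 101.72 MHz.

101.72 MHz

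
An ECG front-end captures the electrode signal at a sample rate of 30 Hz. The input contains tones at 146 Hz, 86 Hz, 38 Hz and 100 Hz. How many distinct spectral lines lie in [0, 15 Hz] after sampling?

3

fs/2 = 15 Hz.
146 Hz mod fs = 26 Hz.
26 Hz > fs/2 = 15 Hz, folds to fs − 26 Hz = 4 Hz.
86 Hz mod fs = 26 Hz.
26 Hz > fs/2 = 15 Hz, folds to fs − 26 Hz = 4 Hz.
38 Hz mod fs = 8 Hz.
8 Hz ≤ fs/2 = 15 Hz, appears at 8 Hz.
100 Hz mod fs = 10 Hz.
10 Hz ≤ fs/2 = 15 Hz, appears at 10 Hz.
Distinct values: {4 Hz, 8 Hz, 10 Hz} → 3.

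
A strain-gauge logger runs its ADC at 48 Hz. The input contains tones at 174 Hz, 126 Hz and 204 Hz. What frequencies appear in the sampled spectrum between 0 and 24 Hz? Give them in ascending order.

fs/2 = 24 Hz.
174 Hz mod fs = 30 Hz.
30 Hz > fs/2 = 24 Hz, folds to fs − 30 Hz = 18 Hz.
126 Hz mod fs = 30 Hz.
30 Hz > fs/2 = 24 Hz, folds to fs − 30 Hz = 18 Hz.
204 Hz mod fs = 12 Hz.
12 Hz ≤ fs/2 = 24 Hz, appears at 12 Hz.
Distinct values: {12 Hz, 18 Hz}.

12 Hz, 18 Hz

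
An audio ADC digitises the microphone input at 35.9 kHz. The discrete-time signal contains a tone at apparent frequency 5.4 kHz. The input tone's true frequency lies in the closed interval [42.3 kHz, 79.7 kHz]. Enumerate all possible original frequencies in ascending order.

Frequencies that alias to 5.4 kHz are k·fs ± 5.4 kHz for integer k ≥ 0.
k=0: 5.4 kHz.
k=1: 30.5 kHz, 41.3 kHz.
k=2: 66.4 kHz, 77.2 kHz.
k=3: 102.3 kHz, 113.1 kHz.
Within [42.3 kHz, 79.7 kHz]: 66.4 kHz, 77.2 kHz.

66.4 kHz, 77.2 kHz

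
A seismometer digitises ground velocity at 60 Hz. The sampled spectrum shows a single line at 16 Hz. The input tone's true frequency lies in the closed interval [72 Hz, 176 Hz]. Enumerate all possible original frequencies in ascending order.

76 Hz, 104 Hz, 136 Hz, 164 Hz

Frequencies that alias to 16 Hz are k·fs ± 16 Hz for integer k ≥ 0.
k=0: 16 Hz.
k=1: 44 Hz, 76 Hz.
k=2: 104 Hz, 136 Hz.
k=3: 164 Hz, 196 Hz.
k=4: 224 Hz, 256 Hz.
Within [72 Hz, 176 Hz]: 76 Hz, 104 Hz, 136 Hz, 164 Hz.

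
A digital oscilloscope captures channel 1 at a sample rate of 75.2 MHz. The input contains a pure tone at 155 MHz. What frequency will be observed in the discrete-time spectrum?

155 MHz mod fs = 4.6 MHz.
4.6 MHz ≤ fs/2 = 37.6 MHz, appears at 4.6 MHz.

4.6 MHz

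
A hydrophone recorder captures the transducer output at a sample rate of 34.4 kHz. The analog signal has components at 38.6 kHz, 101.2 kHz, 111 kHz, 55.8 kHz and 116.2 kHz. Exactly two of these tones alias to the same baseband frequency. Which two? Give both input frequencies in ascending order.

fs/2 = 17.2 kHz.
38.6 kHz mod fs = 4.2 kHz.
4.2 kHz ≤ fs/2 = 17.2 kHz, appears at 4.2 kHz.
101.2 kHz mod fs = 32.4 kHz.
32.4 kHz > fs/2 = 17.2 kHz, folds to fs − 32.4 kHz = 2 kHz.
111 kHz mod fs = 7.8 kHz.
7.8 kHz ≤ fs/2 = 17.2 kHz, appears at 7.8 kHz.
55.8 kHz mod fs = 21.4 kHz.
21.4 kHz > fs/2 = 17.2 kHz, folds to fs − 21.4 kHz = 13 kHz.
116.2 kHz mod fs = 13 kHz.
13 kHz ≤ fs/2 = 17.2 kHz, appears at 13 kHz.
55.8 kHz and 116.2 kHz both map to 13 kHz.

55.8 kHz, 116.2 kHz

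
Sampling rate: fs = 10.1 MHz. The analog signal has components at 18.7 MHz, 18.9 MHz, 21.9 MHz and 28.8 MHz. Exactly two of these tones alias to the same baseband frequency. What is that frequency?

1.5 MHz

fs/2 = 5.05 MHz.
18.7 MHz mod fs = 8.6 MHz.
8.6 MHz > fs/2 = 5.05 MHz, folds to fs − 8.6 MHz = 1.5 MHz.
18.9 MHz mod fs = 8.8 MHz.
8.8 MHz > fs/2 = 5.05 MHz, folds to fs − 8.8 MHz = 1.3 MHz.
21.9 MHz mod fs = 1.7 MHz.
1.7 MHz ≤ fs/2 = 5.05 MHz, appears at 1.7 MHz.
28.8 MHz mod fs = 8.6 MHz.
8.6 MHz > fs/2 = 5.05 MHz, folds to fs − 8.6 MHz = 1.5 MHz.
18.7 MHz and 28.8 MHz both map to 1.5 MHz.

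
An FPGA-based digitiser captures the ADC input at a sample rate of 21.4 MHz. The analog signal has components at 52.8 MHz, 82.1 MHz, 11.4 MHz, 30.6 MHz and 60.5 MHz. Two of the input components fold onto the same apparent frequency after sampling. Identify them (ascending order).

11.4 MHz, 52.8 MHz

fs/2 = 10.7 MHz.
52.8 MHz mod fs = 10 MHz.
10 MHz ≤ fs/2 = 10.7 MHz, appears at 10 MHz.
82.1 MHz mod fs = 17.9 MHz.
17.9 MHz > fs/2 = 10.7 MHz, folds to fs − 17.9 MHz = 3.5 MHz.
11.4 MHz > fs/2 = 10.7 MHz, folds to fs − 11.4 MHz = 10 MHz.
30.6 MHz mod fs = 9.2 MHz.
9.2 MHz ≤ fs/2 = 10.7 MHz, appears at 9.2 MHz.
60.5 MHz mod fs = 17.7 MHz.
17.7 MHz > fs/2 = 10.7 MHz, folds to fs − 17.7 MHz = 3.7 MHz.
11.4 MHz and 52.8 MHz both map to 10 MHz.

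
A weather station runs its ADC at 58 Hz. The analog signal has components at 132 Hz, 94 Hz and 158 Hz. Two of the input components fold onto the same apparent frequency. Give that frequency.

fs/2 = 29 Hz.
132 Hz mod fs = 16 Hz.
16 Hz ≤ fs/2 = 29 Hz, appears at 16 Hz.
94 Hz mod fs = 36 Hz.
36 Hz > fs/2 = 29 Hz, folds to fs − 36 Hz = 22 Hz.
158 Hz mod fs = 42 Hz.
42 Hz > fs/2 = 29 Hz, folds to fs − 42 Hz = 16 Hz.
132 Hz and 158 Hz both map to 16 Hz.

16 Hz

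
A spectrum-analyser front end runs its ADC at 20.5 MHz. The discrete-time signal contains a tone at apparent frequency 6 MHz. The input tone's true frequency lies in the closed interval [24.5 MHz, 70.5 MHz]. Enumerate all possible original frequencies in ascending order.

Frequencies that alias to 6 MHz are k·fs ± 6 MHz for integer k ≥ 0.
k=0: 6 MHz.
k=1: 14.5 MHz, 26.5 MHz.
k=2: 35 MHz, 47 MHz.
k=3: 55.5 MHz, 67.5 MHz.
k=4: 76 MHz, 88 MHz.
Within [24.5 MHz, 70.5 MHz]: 26.5 MHz, 35 MHz, 47 MHz, 55.5 MHz, 67.5 MHz.

26.5 MHz, 35 MHz, 47 MHz, 55.5 MHz, 67.5 MHz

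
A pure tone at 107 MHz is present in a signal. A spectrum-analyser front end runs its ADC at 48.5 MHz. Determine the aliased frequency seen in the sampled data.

10 MHz

107 MHz mod fs = 10 MHz.
10 MHz ≤ fs/2 = 24.25 MHz, appears at 10 MHz.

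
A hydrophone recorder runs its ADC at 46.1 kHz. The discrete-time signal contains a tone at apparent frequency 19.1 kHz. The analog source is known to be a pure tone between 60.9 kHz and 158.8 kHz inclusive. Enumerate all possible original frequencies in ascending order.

Frequencies that alias to 19.1 kHz are k·fs ± 19.1 kHz for integer k ≥ 0.
k=0: 19.1 kHz.
k=1: 27 kHz, 65.2 kHz.
k=2: 73.1 kHz, 111.3 kHz.
k=3: 119.2 kHz, 157.4 kHz.
k=4: 165.3 kHz, 203.5 kHz.
Within [60.9 kHz, 158.8 kHz]: 65.2 kHz, 73.1 kHz, 111.3 kHz, 119.2 kHz, 157.4 kHz.

65.2 kHz, 73.1 kHz, 111.3 kHz, 119.2 kHz, 157.4 kHz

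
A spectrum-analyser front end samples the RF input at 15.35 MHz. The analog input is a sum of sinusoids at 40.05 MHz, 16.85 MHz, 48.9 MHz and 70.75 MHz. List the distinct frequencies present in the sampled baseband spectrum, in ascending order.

fs/2 = 7.675 MHz.
40.05 MHz mod fs = 9.35 MHz.
9.35 MHz > fs/2 = 7.675 MHz, folds to fs − 9.35 MHz = 6 MHz.
16.85 MHz mod fs = 1.5 MHz.
1.5 MHz ≤ fs/2 = 7.675 MHz, appears at 1.5 MHz.
48.9 MHz mod fs = 2.85 MHz.
2.85 MHz ≤ fs/2 = 7.675 MHz, appears at 2.85 MHz.
70.75 MHz mod fs = 9.35 MHz.
9.35 MHz > fs/2 = 7.675 MHz, folds to fs − 9.35 MHz = 6 MHz.
Distinct values: {1.5 MHz, 2.85 MHz, 6 MHz}.

1.5 MHz, 2.85 MHz, 6 MHz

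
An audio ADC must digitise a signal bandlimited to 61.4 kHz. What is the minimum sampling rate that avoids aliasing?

122.8 kHz

Nyquist rate = 2 × 61.4 kHz = 122.8 kHz.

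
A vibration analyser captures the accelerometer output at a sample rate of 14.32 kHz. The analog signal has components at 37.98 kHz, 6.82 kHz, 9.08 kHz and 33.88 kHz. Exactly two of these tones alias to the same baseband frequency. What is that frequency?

fs/2 = 7.16 kHz.
37.98 kHz mod fs = 9.34 kHz.
9.34 kHz > fs/2 = 7.16 kHz, folds to fs − 9.34 kHz = 4.98 kHz.
6.82 kHz ≤ fs/2 = 7.16 kHz, passes unchanged.
9.08 kHz > fs/2 = 7.16 kHz, folds to fs − 9.08 kHz = 5.24 kHz.
33.88 kHz mod fs = 5.24 kHz.
5.24 kHz ≤ fs/2 = 7.16 kHz, appears at 5.24 kHz.
9.08 kHz and 33.88 kHz both map to 5.24 kHz.

5.24 kHz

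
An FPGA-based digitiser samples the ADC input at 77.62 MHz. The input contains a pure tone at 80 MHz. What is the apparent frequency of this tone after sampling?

80 MHz mod fs = 2.38 MHz.
2.38 MHz ≤ fs/2 = 38.81 MHz, appears at 2.38 MHz.

2.38 MHz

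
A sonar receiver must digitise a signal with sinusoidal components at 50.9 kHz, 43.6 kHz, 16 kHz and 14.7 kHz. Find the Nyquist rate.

101.8 kHz

Highest-frequency component: 50.9 kHz.
Nyquist rate = 2 × 50.9 kHz = 101.8 kHz.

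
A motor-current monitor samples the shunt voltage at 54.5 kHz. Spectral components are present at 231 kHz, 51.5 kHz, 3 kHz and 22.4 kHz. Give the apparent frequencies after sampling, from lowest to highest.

3 kHz, 13 kHz, 22.4 kHz

fs/2 = 27.25 kHz.
231 kHz mod fs = 13 kHz.
13 kHz ≤ fs/2 = 27.25 kHz, appears at 13 kHz.
51.5 kHz > fs/2 = 27.25 kHz, folds to fs − 51.5 kHz = 3 kHz.
3 kHz ≤ fs/2 = 27.25 kHz, passes unchanged.
22.4 kHz ≤ fs/2 = 27.25 kHz, passes unchanged.
Distinct values: {3 kHz, 13 kHz, 22.4 kHz}.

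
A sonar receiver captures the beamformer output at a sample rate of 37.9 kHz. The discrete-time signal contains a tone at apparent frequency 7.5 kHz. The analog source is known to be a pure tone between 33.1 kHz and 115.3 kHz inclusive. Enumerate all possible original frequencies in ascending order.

45.4 kHz, 68.3 kHz, 83.3 kHz, 106.2 kHz

Frequencies that alias to 7.5 kHz are k·fs ± 7.5 kHz for integer k ≥ 0.
k=0: 7.5 kHz.
k=1: 30.4 kHz, 45.4 kHz.
k=2: 68.3 kHz, 83.3 kHz.
k=3: 106.2 kHz, 121.2 kHz.
k=4: 144.1 kHz, 159.1 kHz.
Within [33.1 kHz, 115.3 kHz]: 45.4 kHz, 68.3 kHz, 83.3 kHz, 106.2 kHz.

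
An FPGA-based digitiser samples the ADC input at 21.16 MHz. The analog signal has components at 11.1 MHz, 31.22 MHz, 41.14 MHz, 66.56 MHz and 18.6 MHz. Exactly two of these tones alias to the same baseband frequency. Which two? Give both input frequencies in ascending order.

fs/2 = 10.58 MHz.
11.1 MHz > fs/2 = 10.58 MHz, folds to fs − 11.1 MHz = 10.06 MHz.
31.22 MHz mod fs = 10.06 MHz.
10.06 MHz ≤ fs/2 = 10.58 MHz, appears at 10.06 MHz.
41.14 MHz mod fs = 19.98 MHz.
19.98 MHz > fs/2 = 10.58 MHz, folds to fs − 19.98 MHz = 1.18 MHz.
66.56 MHz mod fs = 3.08 MHz.
3.08 MHz ≤ fs/2 = 10.58 MHz, appears at 3.08 MHz.
18.6 MHz > fs/2 = 10.58 MHz, folds to fs − 18.6 MHz = 2.56 MHz.
11.1 MHz and 31.22 MHz both map to 10.06 MHz.

11.1 MHz, 31.22 MHz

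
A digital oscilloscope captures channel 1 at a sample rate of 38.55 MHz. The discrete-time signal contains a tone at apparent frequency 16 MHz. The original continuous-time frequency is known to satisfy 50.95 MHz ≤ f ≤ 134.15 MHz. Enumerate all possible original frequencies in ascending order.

Frequencies that alias to 16 MHz are k·fs ± 16 MHz for integer k ≥ 0.
k=0: 16 MHz.
k=1: 22.55 MHz, 54.55 MHz.
k=2: 61.1 MHz, 93.1 MHz.
k=3: 99.65 MHz, 131.65 MHz.
k=4: 138.2 MHz, 170.2 MHz.
Within [50.95 MHz, 134.15 MHz]: 54.55 MHz, 61.1 MHz, 93.1 MHz, 99.65 MHz, 131.65 MHz.

54.55 MHz, 61.1 MHz, 93.1 MHz, 99.65 MHz, 131.65 MHz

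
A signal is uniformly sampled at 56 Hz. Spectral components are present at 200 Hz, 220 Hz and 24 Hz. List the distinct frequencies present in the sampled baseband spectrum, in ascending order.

4 Hz, 24 Hz

fs/2 = 28 Hz.
200 Hz mod fs = 32 Hz.
32 Hz > fs/2 = 28 Hz, folds to fs − 32 Hz = 24 Hz.
220 Hz mod fs = 52 Hz.
52 Hz > fs/2 = 28 Hz, folds to fs − 52 Hz = 4 Hz.
24 Hz ≤ fs/2 = 28 Hz, passes unchanged.
Distinct values: {4 Hz, 24 Hz}.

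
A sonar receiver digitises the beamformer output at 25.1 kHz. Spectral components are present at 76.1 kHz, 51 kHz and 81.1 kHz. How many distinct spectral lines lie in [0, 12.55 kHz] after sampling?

fs/2 = 12.55 kHz.
76.1 kHz mod fs = 0.8 kHz.
0.8 kHz ≤ fs/2 = 12.55 kHz, appears at 0.8 kHz.
51 kHz mod fs = 0.8 kHz.
0.8 kHz ≤ fs/2 = 12.55 kHz, appears at 0.8 kHz.
81.1 kHz mod fs = 5.8 kHz.
5.8 kHz ≤ fs/2 = 12.55 kHz, appears at 5.8 kHz.
Distinct values: {0.8 kHz, 5.8 kHz} → 2.

2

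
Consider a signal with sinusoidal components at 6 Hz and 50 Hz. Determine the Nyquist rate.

Highest-frequency component: 50 Hz.
Nyquist rate = 2 × 50 Hz = 100 Hz.

100 Hz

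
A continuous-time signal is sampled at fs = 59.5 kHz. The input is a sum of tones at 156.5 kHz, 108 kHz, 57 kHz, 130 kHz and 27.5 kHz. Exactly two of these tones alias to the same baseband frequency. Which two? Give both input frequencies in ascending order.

108 kHz, 130 kHz

fs/2 = 29.75 kHz.
156.5 kHz mod fs = 37.5 kHz.
37.5 kHz > fs/2 = 29.75 kHz, folds to fs − 37.5 kHz = 22 kHz.
108 kHz mod fs = 48.5 kHz.
48.5 kHz > fs/2 = 29.75 kHz, folds to fs − 48.5 kHz = 11 kHz.
57 kHz > fs/2 = 29.75 kHz, folds to fs − 57 kHz = 2.5 kHz.
130 kHz mod fs = 11 kHz.
11 kHz ≤ fs/2 = 29.75 kHz, appears at 11 kHz.
27.5 kHz ≤ fs/2 = 29.75 kHz, passes unchanged.
108 kHz and 130 kHz both map to 11 kHz.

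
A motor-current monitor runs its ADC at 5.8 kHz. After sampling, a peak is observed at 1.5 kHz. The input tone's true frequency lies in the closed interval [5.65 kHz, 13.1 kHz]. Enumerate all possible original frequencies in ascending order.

Frequencies that alias to 1.5 kHz are k·fs ± 1.5 kHz for integer k ≥ 0.
k=0: 1.5 kHz.
k=1: 4.3 kHz, 7.3 kHz.
k=2: 10.1 kHz, 13.1 kHz.
k=3: 15.9 kHz, 18.9 kHz.
Within [5.65 kHz, 13.1 kHz]: 7.3 kHz, 10.1 kHz, 13.1 kHz.

7.3 kHz, 10.1 kHz, 13.1 kHz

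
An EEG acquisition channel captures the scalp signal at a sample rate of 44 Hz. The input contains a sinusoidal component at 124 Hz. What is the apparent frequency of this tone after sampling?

8 Hz

124 Hz mod fs = 36 Hz.
36 Hz > fs/2 = 22 Hz, folds to fs − 36 Hz = 8 Hz.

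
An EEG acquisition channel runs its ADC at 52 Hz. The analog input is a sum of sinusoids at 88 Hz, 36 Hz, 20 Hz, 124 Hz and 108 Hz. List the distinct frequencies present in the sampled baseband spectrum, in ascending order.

4 Hz, 16 Hz, 20 Hz

fs/2 = 26 Hz.
88 Hz mod fs = 36 Hz.
36 Hz > fs/2 = 26 Hz, folds to fs − 36 Hz = 16 Hz.
36 Hz > fs/2 = 26 Hz, folds to fs − 36 Hz = 16 Hz.
20 Hz ≤ fs/2 = 26 Hz, passes unchanged.
124 Hz mod fs = 20 Hz.
20 Hz ≤ fs/2 = 26 Hz, appears at 20 Hz.
108 Hz mod fs = 4 Hz.
4 Hz ≤ fs/2 = 26 Hz, appears at 4 Hz.
Distinct values: {4 Hz, 16 Hz, 20 Hz}.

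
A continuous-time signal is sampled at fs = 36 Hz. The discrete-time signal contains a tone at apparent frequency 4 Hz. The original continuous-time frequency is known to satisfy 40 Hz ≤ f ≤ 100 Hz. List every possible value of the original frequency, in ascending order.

Frequencies that alias to 4 Hz are k·fs ± 4 Hz for integer k ≥ 0.
k=0: 4 Hz.
k=1: 32 Hz, 40 Hz.
k=2: 68 Hz, 76 Hz.
k=3: 104 Hz, 112 Hz.
Within [40 Hz, 100 Hz]: 40 Hz, 68 Hz, 76 Hz.

40 Hz, 68 Hz, 76 Hz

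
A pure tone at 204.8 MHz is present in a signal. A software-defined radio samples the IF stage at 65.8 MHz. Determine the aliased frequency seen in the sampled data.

7.4 MHz

204.8 MHz mod fs = 7.4 MHz.
7.4 MHz ≤ fs/2 = 32.9 MHz, appears at 7.4 MHz.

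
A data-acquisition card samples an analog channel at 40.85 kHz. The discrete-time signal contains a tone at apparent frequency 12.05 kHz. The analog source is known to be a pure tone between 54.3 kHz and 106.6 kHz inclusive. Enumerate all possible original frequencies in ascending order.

69.65 kHz, 93.75 kHz

Frequencies that alias to 12.05 kHz are k·fs ± 12.05 kHz for integer k ≥ 0.
k=0: 12.05 kHz.
k=1: 28.8 kHz, 52.9 kHz.
k=2: 69.65 kHz, 93.75 kHz.
k=3: 110.5 kHz, 134.6 kHz.
Within [54.3 kHz, 106.6 kHz]: 69.65 kHz, 93.75 kHz.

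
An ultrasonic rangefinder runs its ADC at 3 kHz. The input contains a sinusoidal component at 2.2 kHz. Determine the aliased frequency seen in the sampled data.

2.2 kHz > fs/2 = 1.5 kHz, folds to fs − 2.2 kHz = 0.8 kHz.

0.8 kHz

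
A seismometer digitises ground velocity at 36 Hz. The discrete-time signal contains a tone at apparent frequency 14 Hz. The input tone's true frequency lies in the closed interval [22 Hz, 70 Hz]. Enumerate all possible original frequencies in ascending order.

Frequencies that alias to 14 Hz are k·fs ± 14 Hz for integer k ≥ 0.
k=0: 14 Hz.
k=1: 22 Hz, 50 Hz.
k=2: 58 Hz, 86 Hz.
k=3: 94 Hz, 122 Hz.
Within [22 Hz, 70 Hz]: 22 Hz, 50 Hz, 58 Hz.

22 Hz, 50 Hz, 58 Hz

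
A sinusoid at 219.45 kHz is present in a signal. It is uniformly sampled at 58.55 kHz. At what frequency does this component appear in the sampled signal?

14.75 kHz

219.45 kHz mod fs = 43.8 kHz.
43.8 kHz > fs/2 = 29.275 kHz, folds to fs − 43.8 kHz = 14.75 kHz.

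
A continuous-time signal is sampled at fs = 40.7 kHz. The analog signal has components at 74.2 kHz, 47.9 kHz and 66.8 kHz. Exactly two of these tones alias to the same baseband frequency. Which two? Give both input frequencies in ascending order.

47.9 kHz, 74.2 kHz

fs/2 = 20.35 kHz.
74.2 kHz mod fs = 33.5 kHz.
33.5 kHz > fs/2 = 20.35 kHz, folds to fs − 33.5 kHz = 7.2 kHz.
47.9 kHz mod fs = 7.2 kHz.
7.2 kHz ≤ fs/2 = 20.35 kHz, appears at 7.2 kHz.
66.8 kHz mod fs = 26.1 kHz.
26.1 kHz > fs/2 = 20.35 kHz, folds to fs − 26.1 kHz = 14.6 kHz.
47.9 kHz and 74.2 kHz both map to 7.2 kHz.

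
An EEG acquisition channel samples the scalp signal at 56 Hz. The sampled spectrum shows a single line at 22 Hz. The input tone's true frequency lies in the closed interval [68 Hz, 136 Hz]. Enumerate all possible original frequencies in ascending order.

Frequencies that alias to 22 Hz are k·fs ± 22 Hz for integer k ≥ 0.
k=0: 22 Hz.
k=1: 34 Hz, 78 Hz.
k=2: 90 Hz, 134 Hz.
k=3: 146 Hz, 190 Hz.
Within [68 Hz, 136 Hz]: 78 Hz, 90 Hz, 134 Hz.

78 Hz, 90 Hz, 134 Hz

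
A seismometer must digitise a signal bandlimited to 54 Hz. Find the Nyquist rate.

108 Hz

Nyquist rate = 2 × 54 Hz = 108 Hz.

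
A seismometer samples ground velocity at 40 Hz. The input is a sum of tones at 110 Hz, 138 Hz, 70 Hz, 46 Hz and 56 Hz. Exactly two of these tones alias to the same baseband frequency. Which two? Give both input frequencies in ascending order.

fs/2 = 20 Hz.
110 Hz mod fs = 30 Hz.
30 Hz > fs/2 = 20 Hz, folds to fs − 30 Hz = 10 Hz.
138 Hz mod fs = 18 Hz.
18 Hz ≤ fs/2 = 20 Hz, appears at 18 Hz.
70 Hz mod fs = 30 Hz.
30 Hz > fs/2 = 20 Hz, folds to fs − 30 Hz = 10 Hz.
46 Hz mod fs = 6 Hz.
6 Hz ≤ fs/2 = 20 Hz, appears at 6 Hz.
56 Hz mod fs = 16 Hz.
16 Hz ≤ fs/2 = 20 Hz, appears at 16 Hz.
70 Hz and 110 Hz both map to 10 Hz.

70 Hz, 110 Hz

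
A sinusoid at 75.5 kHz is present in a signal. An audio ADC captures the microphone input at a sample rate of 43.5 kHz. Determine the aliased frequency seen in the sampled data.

75.5 kHz mod fs = 32 kHz.
32 kHz > fs/2 = 21.75 kHz, folds to fs − 32 kHz = 11.5 kHz.

11.5 kHz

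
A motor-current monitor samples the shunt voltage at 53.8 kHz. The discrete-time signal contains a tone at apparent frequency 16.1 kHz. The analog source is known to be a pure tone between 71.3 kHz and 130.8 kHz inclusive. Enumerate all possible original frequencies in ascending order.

91.5 kHz, 123.7 kHz

Frequencies that alias to 16.1 kHz are k·fs ± 16.1 kHz for integer k ≥ 0.
k=0: 16.1 kHz.
k=1: 37.7 kHz, 69.9 kHz.
k=2: 91.5 kHz, 123.7 kHz.
k=3: 145.3 kHz, 177.5 kHz.
Within [71.3 kHz, 130.8 kHz]: 91.5 kHz, 123.7 kHz.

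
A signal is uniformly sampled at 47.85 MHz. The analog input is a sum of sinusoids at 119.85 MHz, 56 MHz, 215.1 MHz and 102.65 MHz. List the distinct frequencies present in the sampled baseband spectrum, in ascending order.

6.95 MHz, 8.15 MHz, 23.7 MHz

fs/2 = 23.925 MHz.
119.85 MHz mod fs = 24.15 MHz.
24.15 MHz > fs/2 = 23.925 MHz, folds to fs − 24.15 MHz = 23.7 MHz.
56 MHz mod fs = 8.15 MHz.
8.15 MHz ≤ fs/2 = 23.925 MHz, appears at 8.15 MHz.
215.1 MHz mod fs = 23.7 MHz.
23.7 MHz ≤ fs/2 = 23.925 MHz, appears at 23.7 MHz.
102.65 MHz mod fs = 6.95 MHz.
6.95 MHz ≤ fs/2 = 23.925 MHz, appears at 6.95 MHz.
Distinct values: {6.95 MHz, 8.15 MHz, 23.7 MHz}.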